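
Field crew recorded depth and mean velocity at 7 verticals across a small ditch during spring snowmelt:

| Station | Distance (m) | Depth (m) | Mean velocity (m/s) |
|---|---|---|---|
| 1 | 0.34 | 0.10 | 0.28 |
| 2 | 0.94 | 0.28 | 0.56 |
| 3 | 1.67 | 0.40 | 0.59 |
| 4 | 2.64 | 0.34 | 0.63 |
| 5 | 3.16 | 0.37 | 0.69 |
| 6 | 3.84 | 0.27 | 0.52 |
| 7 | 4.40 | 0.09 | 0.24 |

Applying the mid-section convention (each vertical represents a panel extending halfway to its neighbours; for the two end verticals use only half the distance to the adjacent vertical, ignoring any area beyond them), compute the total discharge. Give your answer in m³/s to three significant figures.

0.719 m³/s

w_1 = (0.94 − 0.34)/2 = 0.3 m; q_1 = 0.28 × 0.10 × 0.3 = 0.008400 m³/s
w_2 = (1.67 − 0.34)/2 = 0.665 m; q_2 = 0.56 × 0.28 × 0.665 = 0.1043 m³/s
w_3 = (2.64 − 0.94)/2 = 0.85 m; q_3 = 0.59 × 0.40 × 0.85 = 0.2006 m³/s
w_4 = (3.16 − 1.67)/2 = 0.745 m; q_4 = 0.63 × 0.34 × 0.745 = 0.1596 m³/s
w_5 = (3.84 − 2.64)/2 = 0.6 m; q_5 = 0.69 × 0.37 × 0.6 = 0.1532 m³/s
w_6 = (4.40 − 3.16)/2 = 0.62 m; q_6 = 0.52 × 0.27 × 0.62 = 0.08705 m³/s
w_7 = (4.40 − 3.84)/2 = 0.28 m; q_7 = 0.24 × 0.09 × 0.28 = 0.006048 m³/s
Q = Σ qᵢ = 0.7191 m³/s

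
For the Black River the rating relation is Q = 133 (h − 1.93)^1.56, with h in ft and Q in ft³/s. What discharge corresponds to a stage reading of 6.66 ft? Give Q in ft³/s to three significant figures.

Q = 133 × (6.66 − 1.93)^1.56 = 133 × 4.73^1.56 = 1502 ft³/s

1500 ft³/s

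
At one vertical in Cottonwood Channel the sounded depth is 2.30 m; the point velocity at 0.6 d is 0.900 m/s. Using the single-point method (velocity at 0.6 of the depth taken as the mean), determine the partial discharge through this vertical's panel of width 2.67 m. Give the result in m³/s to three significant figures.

5.53 m³/s

v̄ = v₀.₆ = 0.900 m/s
q = v̄ × d × w = 0.9000 × 2.30 × 2.67 = 5.527 m³/s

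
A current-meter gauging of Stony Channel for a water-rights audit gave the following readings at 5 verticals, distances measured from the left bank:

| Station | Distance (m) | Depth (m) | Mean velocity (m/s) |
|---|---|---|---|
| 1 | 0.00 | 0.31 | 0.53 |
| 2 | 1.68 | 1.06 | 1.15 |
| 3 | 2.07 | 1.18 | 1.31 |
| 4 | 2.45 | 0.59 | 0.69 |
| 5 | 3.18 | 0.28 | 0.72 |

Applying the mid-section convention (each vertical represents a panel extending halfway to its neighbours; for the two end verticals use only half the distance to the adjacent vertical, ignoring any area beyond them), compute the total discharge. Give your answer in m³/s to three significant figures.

w_1 = (1.68 − 0.00)/2 = 0.84 m; q_1 = 0.53 × 0.31 × 0.84 = 0.1380 m³/s
w_2 = (2.07 − 0.00)/2 = 1.035 m; q_2 = 1.15 × 1.06 × 1.035 = 1.262 m³/s
w_3 = (2.45 − 1.68)/2 = 0.385 m; q_3 = 1.31 × 1.18 × 0.385 = 0.5951 m³/s
w_4 = (3.18 − 2.07)/2 = 0.555 m; q_4 = 0.69 × 0.59 × 0.555 = 0.2259 m³/s
w_5 = (3.18 − 2.45)/2 = 0.365 m; q_5 = 0.72 × 0.28 × 0.365 = 0.07358 m³/s
Q = Σ qᵢ = 2.294 m³/s

2.29 m³/s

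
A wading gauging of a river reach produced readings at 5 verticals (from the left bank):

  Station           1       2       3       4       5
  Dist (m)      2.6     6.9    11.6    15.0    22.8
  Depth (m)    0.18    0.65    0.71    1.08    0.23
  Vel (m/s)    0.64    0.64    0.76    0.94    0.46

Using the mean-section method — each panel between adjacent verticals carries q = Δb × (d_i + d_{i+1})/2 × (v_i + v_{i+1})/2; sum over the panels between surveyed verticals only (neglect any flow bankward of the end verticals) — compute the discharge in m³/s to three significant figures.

Panel 1-2: Δb = 4.3 m, d̄ = (0.18+0.65)/2 = 0.415, v̄ = (0.64+0.64)/2 = 0.64 → q = 4.3×0.415×0.64 = 1.142 m³/s
Panel 2-3: Δb = 4.7 m, d̄ = (0.65+0.71)/2 = 0.68, v̄ = (0.64+0.76)/2 = 0.7 → q = 4.7×0.68×0.7 = 2.237 m³/s
Panel 3-4: Δb = 3.4 m, d̄ = (0.71+1.08)/2 = 0.895, v̄ = (0.76+0.94)/2 = 0.85 → q = 3.4×0.895×0.85 = 2.587 m³/s
Panel 4-5: Δb = 7.8 m, d̄ = (1.08+0.23)/2 = 0.655, v̄ = (0.94+0.46)/2 = 0.7 → q = 7.8×0.655×0.7 = 3.576 m³/s
Q = Σ q = 9.542 m³/s

9.54 m³/s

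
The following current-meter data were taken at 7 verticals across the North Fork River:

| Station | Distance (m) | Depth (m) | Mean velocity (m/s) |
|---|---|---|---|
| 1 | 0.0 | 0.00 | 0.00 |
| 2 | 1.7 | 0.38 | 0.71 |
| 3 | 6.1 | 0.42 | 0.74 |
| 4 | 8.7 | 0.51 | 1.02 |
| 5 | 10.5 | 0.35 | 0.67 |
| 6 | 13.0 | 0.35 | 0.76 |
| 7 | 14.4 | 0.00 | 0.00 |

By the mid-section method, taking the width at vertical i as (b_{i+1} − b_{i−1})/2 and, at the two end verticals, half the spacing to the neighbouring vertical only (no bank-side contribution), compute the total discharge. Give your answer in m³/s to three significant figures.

4.08 m³/s

w_2 = (6.1 − 0.0)/2 = 3.05 m; q_2 = 0.71 × 0.38 × 3.05 = 0.8229 m³/s
w_3 = (8.7 − 1.7)/2 = 3.5 m; q_3 = 0.74 × 0.42 × 3.5 = 1.088 m³/s
w_4 = (10.5 − 6.1)/2 = 2.2 m; q_4 = 1.02 × 0.51 × 2.2 = 1.144 m³/s
w_5 = (13.0 − 8.7)/2 = 2.15 m; q_5 = 0.67 × 0.35 × 2.15 = 0.5042 m³/s
w_6 = (14.4 − 10.5)/2 = 1.95 m; q_6 = 0.76 × 0.35 × 1.95 = 0.5187 m³/s
Stations 1, 7 contribute zero (depth or velocity is 0).
Q = Σ qᵢ = 4.078 m³/s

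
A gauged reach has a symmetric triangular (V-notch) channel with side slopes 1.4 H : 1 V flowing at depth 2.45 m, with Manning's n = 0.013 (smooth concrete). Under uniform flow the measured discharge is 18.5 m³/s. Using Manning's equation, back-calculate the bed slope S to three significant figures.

0.000823

A = z·y² = 1.4×2.45² = 8.404 m²
P = 2y√(1+z²) = 2×2.45×√(1+1.4²) = 8.430 m
R = A/P = 8.404/8.430 = 0.9968 m
S = (Q·n / (1·A·R^(2/3)))² = (18.5×0.013 / (1×8.404×0.9979))² = 0.0008225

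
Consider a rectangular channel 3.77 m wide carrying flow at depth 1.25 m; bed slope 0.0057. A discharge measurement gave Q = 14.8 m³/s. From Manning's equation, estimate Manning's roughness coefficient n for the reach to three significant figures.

0.0199

A = b·y = 3.77 × 1.25 = 4.713 m²
P = b + 2y = 3.77 + 2×1.25 = 6.270 m
R = A/P = 4.713/6.270 = 0.7516 m
n = (1/Q)·A·R^(2/3)·S^(1/2) = (1/14.8) × 4.713 × 0.8267 × 0.07550 = 0.01987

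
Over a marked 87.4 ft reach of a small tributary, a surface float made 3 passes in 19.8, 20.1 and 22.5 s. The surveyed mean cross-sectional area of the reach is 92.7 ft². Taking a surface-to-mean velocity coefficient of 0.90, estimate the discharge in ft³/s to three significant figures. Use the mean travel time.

351 ft³/s

t̄ = (19.8 + 20.1 + 22.5) / 3 = 20.8 s
v_surface = L / t̄ = 87.4 / 20.8 = 4.202 ft/s
v_mean = 0.90 × 4.202 = 3.782 ft/s
Q = A × v_mean = 92.7 × 3.782 = 350.6 ft³/s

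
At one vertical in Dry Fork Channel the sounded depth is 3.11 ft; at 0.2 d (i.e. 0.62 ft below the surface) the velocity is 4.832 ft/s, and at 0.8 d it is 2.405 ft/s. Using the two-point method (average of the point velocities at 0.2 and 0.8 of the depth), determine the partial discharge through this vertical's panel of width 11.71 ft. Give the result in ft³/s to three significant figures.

v̄ = (4.832 + 2.405) / 2 = 3.619 ft/s
q = v̄ × d × w = 3.619 × 3.11 × 11.71 = 131.8 ft³/s

132 ft³/s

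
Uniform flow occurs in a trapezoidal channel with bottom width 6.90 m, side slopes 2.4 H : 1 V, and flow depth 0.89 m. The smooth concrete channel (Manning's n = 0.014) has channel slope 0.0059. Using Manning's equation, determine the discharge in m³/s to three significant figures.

34.7 m³/s

A = (b + z·y)·y = (6.90 + 2.4×0.89)×0.89 = 8.042 m²
P = b + 2y√(1+z²) = 6.90 + 2×0.89×√(1+2.4²) = 11.53 m
R = A/P = 8.042/11.53 = 0.6976 m
Q = (1/n)·A·R^(2/3)·S^(1/2) = (1/0.014) × 8.042 × 0.6976^(2/3) × 0.0059^(1/2) = 34.71 m³/s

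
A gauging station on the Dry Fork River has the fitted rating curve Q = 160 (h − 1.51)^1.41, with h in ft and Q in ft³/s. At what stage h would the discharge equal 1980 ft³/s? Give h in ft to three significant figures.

h − h₀ = (Q/C)^(1/b) = (1980/160)^(1/1.41) = 5.955 ft
h = 1.51 + 5.955 = 7.465 ft

7.46 ft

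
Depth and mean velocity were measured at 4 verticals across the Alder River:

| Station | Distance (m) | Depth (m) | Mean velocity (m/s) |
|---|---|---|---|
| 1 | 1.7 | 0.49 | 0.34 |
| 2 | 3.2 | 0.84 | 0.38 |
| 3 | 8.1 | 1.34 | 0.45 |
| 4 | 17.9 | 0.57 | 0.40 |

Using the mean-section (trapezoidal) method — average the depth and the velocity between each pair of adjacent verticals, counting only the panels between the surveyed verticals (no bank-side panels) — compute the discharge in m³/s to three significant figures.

6.55 m³/s

Panel 1-2: Δb = 1.5 m, d̄ = (0.49+0.84)/2 = 0.665, v̄ = (0.34+0.38)/2 = 0.36 → q = 1.5×0.665×0.36 = 0.3591 m³/s
Panel 2-3: Δb = 4.9 m, d̄ = (0.84+1.34)/2 = 1.09, v̄ = (0.38+0.45)/2 = 0.415 → q = 4.9×1.09×0.415 = 2.217 m³/s
Panel 3-4: Δb = 9.8 m, d̄ = (1.34+0.57)/2 = 0.955, v̄ = (0.45+0.40)/2 = 0.425 → q = 9.8×0.955×0.425 = 3.978 m³/s
Q = Σ q = 6.553 m³/s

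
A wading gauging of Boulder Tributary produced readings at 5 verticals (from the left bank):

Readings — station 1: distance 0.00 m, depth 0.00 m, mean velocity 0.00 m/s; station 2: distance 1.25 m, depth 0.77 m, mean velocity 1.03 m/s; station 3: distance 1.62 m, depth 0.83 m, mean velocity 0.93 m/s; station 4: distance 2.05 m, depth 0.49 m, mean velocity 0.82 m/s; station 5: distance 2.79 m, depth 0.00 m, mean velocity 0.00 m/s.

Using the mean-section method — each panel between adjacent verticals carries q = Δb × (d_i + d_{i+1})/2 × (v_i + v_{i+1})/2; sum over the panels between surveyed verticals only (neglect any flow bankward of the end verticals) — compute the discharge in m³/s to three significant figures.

0.861 m³/s

Panel 1-2: Δb = 1.25 m, d̄ = (0.00+0.77)/2 = 0.385, v̄ = (0.00+1.03)/2 = 0.515 → q = 1.25×0.385×0.515 = 0.2478 m³/s
Panel 2-3: Δb = 0.37 m, d̄ = (0.77+0.83)/2 = 0.8, v̄ = (1.03+0.93)/2 = 0.98 → q = 0.37×0.8×0.98 = 0.2901 m³/s
Panel 3-4: Δb = 0.43 m, d̄ = (0.83+0.49)/2 = 0.66, v̄ = (0.93+0.82)/2 = 0.875 → q = 0.43×0.66×0.875 = 0.2483 m³/s
Panel 4-5: Δb = 0.74 m, d̄ = (0.49+0.00)/2 = 0.245, v̄ = (0.82+0.00)/2 = 0.41 → q = 0.74×0.245×0.41 = 0.07433 m³/s
Q = Σ q = 0.8606 m³/s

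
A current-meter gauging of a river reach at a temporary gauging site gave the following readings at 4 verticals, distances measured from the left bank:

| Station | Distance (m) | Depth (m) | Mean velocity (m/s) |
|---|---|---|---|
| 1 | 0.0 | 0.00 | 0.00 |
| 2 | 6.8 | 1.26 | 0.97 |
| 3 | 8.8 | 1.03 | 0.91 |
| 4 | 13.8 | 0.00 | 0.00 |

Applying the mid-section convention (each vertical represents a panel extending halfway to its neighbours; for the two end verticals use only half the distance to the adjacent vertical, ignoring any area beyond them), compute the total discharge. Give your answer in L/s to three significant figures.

w_2 = (8.8 − 0.0)/2 = 4.4 m; q_2 = 0.97 × 1.26 × 4.4 = 5.378 m³/s
w_3 = (13.8 − 6.8)/2 = 3.5 m; q_3 = 0.91 × 1.03 × 3.5 = 3.281 m³/s
Stations 1, 4 contribute zero (depth or velocity is 0).
Q = Σ qᵢ = 8.658 m³/s
= 8.658 × 1000 = 8658 L/s

8660 L/s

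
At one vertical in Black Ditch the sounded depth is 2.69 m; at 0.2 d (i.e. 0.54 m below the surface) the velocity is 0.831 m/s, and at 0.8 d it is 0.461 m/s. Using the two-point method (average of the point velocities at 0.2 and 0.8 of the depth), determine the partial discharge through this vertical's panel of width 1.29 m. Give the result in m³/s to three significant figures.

2.24 m³/s

v̄ = (0.831 + 0.461) / 2 = 0.6460 m/s
q = v̄ × d × w = 0.6460 × 2.69 × 1.29 = 2.242 m³/s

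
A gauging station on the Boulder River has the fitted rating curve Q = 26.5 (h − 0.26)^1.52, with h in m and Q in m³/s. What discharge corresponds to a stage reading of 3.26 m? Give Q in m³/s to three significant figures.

Q = 26.5 × (3.26 − 0.26)^1.52 = 26.5 × 3^1.52 = 140.8 m³/s

141 m³/s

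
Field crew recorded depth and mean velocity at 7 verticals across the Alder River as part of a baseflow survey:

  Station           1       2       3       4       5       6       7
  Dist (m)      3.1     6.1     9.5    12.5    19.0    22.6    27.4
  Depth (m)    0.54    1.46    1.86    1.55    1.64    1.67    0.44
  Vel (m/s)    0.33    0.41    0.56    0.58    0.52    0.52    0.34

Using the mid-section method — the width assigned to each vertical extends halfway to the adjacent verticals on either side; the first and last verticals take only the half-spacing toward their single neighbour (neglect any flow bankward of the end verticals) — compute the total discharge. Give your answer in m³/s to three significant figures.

w_1 = (6.1 − 3.1)/2 = 1.5 m; q_1 = 0.33 × 0.54 × 1.5 = 0.2673 m³/s
w_2 = (9.5 − 3.1)/2 = 3.2 m; q_2 = 0.41 × 1.46 × 3.2 = 1.916 m³/s
w_3 = (12.5 − 6.1)/2 = 3.2 m; q_3 = 0.56 × 1.86 × 3.2 = 3.333 m³/s
w_4 = (19.0 − 9.5)/2 = 4.75 m; q_4 = 0.58 × 1.55 × 4.75 = 4.270 m³/s
w_5 = (22.6 − 12.5)/2 = 5.05 m; q_5 = 0.52 × 1.64 × 5.05 = 4.307 m³/s
w_6 = (27.4 − 19.0)/2 = 4.2 m; q_6 = 0.52 × 1.67 × 4.2 = 3.647 m³/s
w_7 = (27.4 − 22.6)/2 = 2.4 m; q_7 = 0.34 × 0.44 × 2.4 = 0.3590 m³/s
Q = Σ qᵢ = 18.10 m³/s

18.1 m³/s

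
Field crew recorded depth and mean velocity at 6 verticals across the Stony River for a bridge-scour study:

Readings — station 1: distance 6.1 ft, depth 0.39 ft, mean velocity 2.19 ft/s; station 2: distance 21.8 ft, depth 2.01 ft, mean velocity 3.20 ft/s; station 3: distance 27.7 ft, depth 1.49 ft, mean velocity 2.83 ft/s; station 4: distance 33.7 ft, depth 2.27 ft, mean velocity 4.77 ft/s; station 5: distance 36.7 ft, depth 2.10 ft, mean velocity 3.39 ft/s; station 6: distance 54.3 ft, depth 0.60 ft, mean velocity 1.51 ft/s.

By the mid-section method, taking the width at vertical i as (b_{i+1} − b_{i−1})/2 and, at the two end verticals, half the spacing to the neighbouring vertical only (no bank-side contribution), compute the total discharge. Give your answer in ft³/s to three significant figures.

231 ft³/s

w_1 = (21.8 − 6.1)/2 = 7.85 ft; q_1 = 2.19 × 0.39 × 7.85 = 6.705 ft³/s
w_2 = (27.7 − 6.1)/2 = 10.8 ft; q_2 = 3.20 × 2.01 × 10.8 = 69.47 ft³/s
w_3 = (33.7 − 21.8)/2 = 5.95 ft; q_3 = 2.83 × 1.49 × 5.95 = 25.09 ft³/s
w_4 = (36.7 − 27.7)/2 = 4.5 ft; q_4 = 4.77 × 2.27 × 4.5 = 48.73 ft³/s
w_5 = (54.3 − 33.7)/2 = 10.3 ft; q_5 = 3.39 × 2.10 × 10.3 = 73.33 ft³/s
w_6 = (54.3 − 36.7)/2 = 8.8 ft; q_6 = 1.51 × 0.60 × 8.8 = 7.973 ft³/s
Q = Σ qᵢ = 231.3 ft³/s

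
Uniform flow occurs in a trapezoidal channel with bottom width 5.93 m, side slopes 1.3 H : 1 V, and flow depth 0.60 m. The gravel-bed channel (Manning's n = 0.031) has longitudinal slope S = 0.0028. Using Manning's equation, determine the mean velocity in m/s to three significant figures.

1.09 m/s

A = (b + z·y)·y = (5.93 + 1.3×0.60)×0.60 = 4.026 m²
P = b + 2y√(1+z²) = 5.93 + 2×0.60×√(1+1.3²) = 7.898 m
R = A/P = 4.026/7.898 = 0.5097 m
Q = (1/n)·A·R^(2/3)·S^(1/2) = (1/0.031) × 4.026 × 0.5097^(2/3) × 0.0028^(1/2) = 4.385 m³/s
V = Q/A = 4.385/4.026 = 1.089 m/s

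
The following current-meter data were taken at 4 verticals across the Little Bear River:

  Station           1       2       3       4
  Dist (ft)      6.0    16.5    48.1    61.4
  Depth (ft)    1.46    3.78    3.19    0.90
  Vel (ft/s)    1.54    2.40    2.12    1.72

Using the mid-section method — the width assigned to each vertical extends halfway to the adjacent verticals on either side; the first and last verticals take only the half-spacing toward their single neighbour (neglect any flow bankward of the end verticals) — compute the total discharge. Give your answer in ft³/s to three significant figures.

365 ft³/s

w_1 = (16.5 − 6.0)/2 = 5.25 ft; q_1 = 1.54 × 1.46 × 5.25 = 11.80 ft³/s
w_2 = (48.1 − 6.0)/2 = 21.05 ft; q_2 = 2.40 × 3.78 × 21.05 = 191.0 ft³/s
w_3 = (61.4 − 16.5)/2 = 22.45 ft; q_3 = 2.12 × 3.19 × 22.45 = 151.8 ft³/s
w_4 = (61.4 − 48.1)/2 = 6.65 ft; q_4 = 1.72 × 0.90 × 6.65 = 10.29 ft³/s
Q = Σ qᵢ = 364.9 ft³/s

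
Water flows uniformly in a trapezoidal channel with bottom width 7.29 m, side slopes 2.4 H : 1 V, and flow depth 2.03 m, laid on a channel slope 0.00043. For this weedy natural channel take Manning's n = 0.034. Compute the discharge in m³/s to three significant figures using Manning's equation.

18.7 m³/s

A = (b + z·y)·y = (7.29 + 2.4×2.03)×2.03 = 24.69 m²
P = b + 2y√(1+z²) = 7.29 + 2×2.03×√(1+2.4²) = 17.85 m
R = A/P = 24.69/17.85 = 1.383 m
Q = (1/n)·A·R^(2/3)·S^(1/2) = (1/0.034) × 24.69 × 1.383^(2/3) × 0.00043^(1/2) = 18.70 m³/s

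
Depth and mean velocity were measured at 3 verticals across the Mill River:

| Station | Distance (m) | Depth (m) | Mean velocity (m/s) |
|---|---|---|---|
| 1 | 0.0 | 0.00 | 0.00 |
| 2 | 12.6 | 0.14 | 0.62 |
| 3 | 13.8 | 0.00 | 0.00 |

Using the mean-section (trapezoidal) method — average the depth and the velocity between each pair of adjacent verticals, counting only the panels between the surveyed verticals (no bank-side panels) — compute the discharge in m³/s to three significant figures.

0.299 m³/s

Panel 1-2: Δb = 12.6 m, d̄ = (0.00+0.14)/2 = 0.07, v̄ = (0.00+0.62)/2 = 0.31 → q = 12.6×0.07×0.31 = 0.2734 m³/s
Panel 2-3: Δb = 1.2 m, d̄ = (0.14+0.00)/2 = 0.07, v̄ = (0.62+0.00)/2 = 0.31 → q = 1.2×0.07×0.31 = 0.02604 m³/s
Q = Σ q = 0.2995 m³/s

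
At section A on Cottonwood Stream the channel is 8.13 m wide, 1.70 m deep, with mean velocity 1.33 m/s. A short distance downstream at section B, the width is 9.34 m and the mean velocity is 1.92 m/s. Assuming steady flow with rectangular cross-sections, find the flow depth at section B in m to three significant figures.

1.03 m

Q = A₁V₁ = (8.13×1.70) × 1.33 = 18.38 m³/s
d₂ = Q/(b₂ V₂) = 18.38/(9.34×1.92) = 1.025 m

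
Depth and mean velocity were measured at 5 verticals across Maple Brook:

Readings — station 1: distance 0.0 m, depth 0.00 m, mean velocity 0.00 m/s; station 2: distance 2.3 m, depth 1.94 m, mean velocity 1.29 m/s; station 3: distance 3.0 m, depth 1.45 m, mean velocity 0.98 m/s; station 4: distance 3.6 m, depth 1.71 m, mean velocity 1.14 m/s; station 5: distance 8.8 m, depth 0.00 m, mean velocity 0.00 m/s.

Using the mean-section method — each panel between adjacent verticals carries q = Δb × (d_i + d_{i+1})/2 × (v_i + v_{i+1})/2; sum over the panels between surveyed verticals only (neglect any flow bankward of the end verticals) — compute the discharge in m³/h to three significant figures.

Panel 1-2: Δb = 2.3 m, d̄ = (0.00+1.94)/2 = 0.97, v̄ = (0.00+1.29)/2 = 0.645 → q = 2.3×0.97×0.645 = 1.439 m³/s
Panel 2-3: Δb = 0.7 m, d̄ = (1.94+1.45)/2 = 1.695, v̄ = (1.29+0.98)/2 = 1.135 → q = 0.7×1.695×1.135 = 1.347 m³/s
Panel 3-4: Δb = 0.6 m, d̄ = (1.45+1.71)/2 = 1.58, v̄ = (0.98+1.14)/2 = 1.06 → q = 0.6×1.58×1.06 = 1.005 m³/s
Panel 4-5: Δb = 5.2 m, d̄ = (1.71+0.00)/2 = 0.855, v̄ = (1.14+0.00)/2 = 0.57 → q = 5.2×0.855×0.57 = 2.534 m³/s
Q = Σ q = 6.325 m³/s
= 6.325 × 3600 = 22770 m³/h

22800 m³/h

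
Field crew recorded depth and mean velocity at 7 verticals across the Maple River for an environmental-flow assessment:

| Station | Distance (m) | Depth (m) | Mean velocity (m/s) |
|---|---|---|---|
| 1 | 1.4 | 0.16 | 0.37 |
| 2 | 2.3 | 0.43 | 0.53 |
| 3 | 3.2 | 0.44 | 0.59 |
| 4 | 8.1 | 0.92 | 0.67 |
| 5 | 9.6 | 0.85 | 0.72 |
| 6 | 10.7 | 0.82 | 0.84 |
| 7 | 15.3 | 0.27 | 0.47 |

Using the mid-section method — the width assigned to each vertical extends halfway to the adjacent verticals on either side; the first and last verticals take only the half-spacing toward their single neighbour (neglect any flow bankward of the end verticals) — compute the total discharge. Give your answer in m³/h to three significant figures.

w_1 = (2.3 − 1.4)/2 = 0.45 m; q_1 = 0.37 × 0.16 × 0.45 = 0.02664 m³/s
w_2 = (3.2 − 1.4)/2 = 0.9 m; q_2 = 0.53 × 0.43 × 0.9 = 0.2051 m³/s
w_3 = (8.1 − 2.3)/2 = 2.9 m; q_3 = 0.59 × 0.44 × 2.9 = 0.7528 m³/s
w_4 = (9.6 − 3.2)/2 = 3.2 m; q_4 = 0.67 × 0.92 × 3.2 = 1.972 m³/s
w_5 = (10.7 − 8.1)/2 = 1.3 m; q_5 = 0.72 × 0.85 × 1.3 = 0.7956 m³/s
w_6 = (15.3 − 9.6)/2 = 2.85 m; q_6 = 0.84 × 0.82 × 2.85 = 1.963 m³/s
w_7 = (15.3 − 10.7)/2 = 2.3 m; q_7 = 0.47 × 0.27 × 2.3 = 0.2919 m³/s
Q = Σ qᵢ = 6.008 m³/s
= 6.008 × 3600 = 21630 m³/h

21600 m³/h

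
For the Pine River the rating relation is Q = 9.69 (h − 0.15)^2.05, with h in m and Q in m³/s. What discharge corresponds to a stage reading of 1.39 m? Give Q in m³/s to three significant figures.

Q = 9.69 × (1.39 − 0.15)^2.05 = 9.69 × 1.24^2.05 = 15.06 m³/s

15.1 m³/s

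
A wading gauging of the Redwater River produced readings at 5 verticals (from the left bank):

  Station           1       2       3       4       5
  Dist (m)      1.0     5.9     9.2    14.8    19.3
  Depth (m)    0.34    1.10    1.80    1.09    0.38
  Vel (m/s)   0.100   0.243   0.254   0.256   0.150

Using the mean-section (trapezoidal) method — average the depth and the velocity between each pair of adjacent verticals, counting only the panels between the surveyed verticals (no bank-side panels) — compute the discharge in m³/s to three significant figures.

4.53 m³/s

Panel 1-2: Δb = 4.9 m, d̄ = (0.34+1.10)/2 = 0.72, v̄ = (0.100+0.243)/2 = 0.1715 → q = 4.9×0.72×0.1715 = 0.6051 m³/s
Panel 2-3: Δb = 3.3 m, d̄ = (1.10+1.80)/2 = 1.45, v̄ = (0.243+0.254)/2 = 0.2485 → q = 3.3×1.45×0.2485 = 1.189 m³/s
Panel 3-4: Δb = 5.6 m, d̄ = (1.80+1.09)/2 = 1.445, v̄ = (0.254+0.256)/2 = 0.255 → q = 5.6×1.445×0.255 = 2.063 m³/s
Panel 4-5: Δb = 4.5 m, d̄ = (1.09+0.38)/2 = 0.735, v̄ = (0.256+0.150)/2 = 0.203 → q = 4.5×0.735×0.203 = 0.6714 m³/s
Q = Σ q = 4.529 m³/s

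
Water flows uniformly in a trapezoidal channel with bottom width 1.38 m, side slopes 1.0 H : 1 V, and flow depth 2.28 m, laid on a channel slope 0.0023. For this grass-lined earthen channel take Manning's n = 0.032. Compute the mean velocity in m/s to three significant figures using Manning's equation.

A = (b + z·y)·y = (1.38 + 1.0×2.28)×2.28 = 8.345 m²
P = b + 2y√(1+z²) = 1.38 + 2×2.28×√(1+1.0²) = 7.829 m
R = A/P = 8.345/7.829 = 1.066 m
Q = (1/n)·A·R^(2/3)·S^(1/2) = (1/0.032) × 8.345 × 1.066^(2/3) × 0.0023^(1/2) = 13.05 m³/s
V = Q/A = 13.05/8.345 = 1.564 m/s

1.56 m/s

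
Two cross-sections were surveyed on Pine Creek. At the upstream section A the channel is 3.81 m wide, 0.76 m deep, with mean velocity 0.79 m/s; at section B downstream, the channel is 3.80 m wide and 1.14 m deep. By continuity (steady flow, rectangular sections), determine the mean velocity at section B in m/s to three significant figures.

0.528 m/s

Q = A₁V₁ = (3.81×0.76) × 0.79 = 2.288 m³/s
A₂ = 3.80 × 1.14 = 4.332 m²
V₂ = Q/A₂ = 2.288/4.332 = 0.5281 m/s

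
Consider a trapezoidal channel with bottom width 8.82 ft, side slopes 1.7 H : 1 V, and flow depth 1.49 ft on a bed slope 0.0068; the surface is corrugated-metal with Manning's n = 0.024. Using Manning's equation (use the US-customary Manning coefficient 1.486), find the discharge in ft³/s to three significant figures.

94.9 ft³/s

A = (b + z·y)·y = (8.82 + 1.7×1.49)×1.49 = 16.92 ft²
P = b + 2y√(1+z²) = 8.82 + 2×1.49×√(1+1.7²) = 14.70 ft
R = A/P = 16.92/14.70 = 1.151 ft
Q = (1.486/n)·A·R^(2/3)·S^(1/2) = (1.486/0.024) × 16.92 × 1.151^(2/3) × 0.0068^(1/2) = 94.86 ft³/s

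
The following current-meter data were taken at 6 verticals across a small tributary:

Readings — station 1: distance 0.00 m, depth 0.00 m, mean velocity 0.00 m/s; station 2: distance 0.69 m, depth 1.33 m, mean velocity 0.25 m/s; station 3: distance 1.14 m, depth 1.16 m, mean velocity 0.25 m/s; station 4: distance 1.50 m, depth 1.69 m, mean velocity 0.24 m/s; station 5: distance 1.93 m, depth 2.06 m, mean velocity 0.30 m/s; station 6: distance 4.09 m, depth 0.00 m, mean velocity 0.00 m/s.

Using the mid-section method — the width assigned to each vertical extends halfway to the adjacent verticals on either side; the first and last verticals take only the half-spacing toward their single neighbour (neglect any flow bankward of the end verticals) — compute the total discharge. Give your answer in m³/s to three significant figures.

1.27 m³/s

w_2 = (1.14 − 0.00)/2 = 0.57 m; q_2 = 0.25 × 1.33 × 0.57 = 0.1895 m³/s
w_3 = (1.50 − 0.69)/2 = 0.405 m; q_3 = 0.25 × 1.16 × 0.405 = 0.1175 m³/s
w_4 = (1.93 − 1.14)/2 = 0.395 m; q_4 = 0.24 × 1.69 × 0.395 = 0.1602 m³/s
w_5 = (4.09 − 1.50)/2 = 1.295 m; q_5 = 0.30 × 2.06 × 1.295 = 0.8003 m³/s
Stations 1, 6 contribute zero (depth or velocity is 0).
Q = Σ qᵢ = 1.267 m³/s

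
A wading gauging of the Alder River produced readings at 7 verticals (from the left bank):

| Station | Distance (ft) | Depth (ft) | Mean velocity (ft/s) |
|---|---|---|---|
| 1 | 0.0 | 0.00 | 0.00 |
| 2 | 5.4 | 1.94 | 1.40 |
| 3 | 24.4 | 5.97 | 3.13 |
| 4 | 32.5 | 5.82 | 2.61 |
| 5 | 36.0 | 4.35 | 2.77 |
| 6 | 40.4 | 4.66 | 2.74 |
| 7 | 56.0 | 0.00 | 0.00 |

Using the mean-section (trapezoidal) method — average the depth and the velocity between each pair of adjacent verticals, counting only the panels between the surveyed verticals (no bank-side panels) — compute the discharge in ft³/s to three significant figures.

463 ft³/s

Panel 1-2: Δb = 5.4 ft, d̄ = (0.00+1.94)/2 = 0.97, v̄ = (0.00+1.40)/2 = 0.7 → q = 5.4×0.97×0.7 = 3.667 ft³/s
Panel 2-3: Δb = 19 ft, d̄ = (1.94+5.97)/2 = 3.955, v̄ = (1.40+3.13)/2 = 2.265 → q = 19×3.955×2.265 = 170.2 ft³/s
Panel 3-4: Δb = 8.1 ft, d̄ = (5.97+5.82)/2 = 5.895, v̄ = (3.13+2.61)/2 = 2.87 → q = 8.1×5.895×2.87 = 137.0 ft³/s
Panel 4-5: Δb = 3.5 ft, d̄ = (5.82+4.35)/2 = 5.085, v̄ = (2.61+2.77)/2 = 2.69 → q = 3.5×5.085×2.69 = 47.88 ft³/s
Panel 5-6: Δb = 4.4 ft, d̄ = (4.35+4.66)/2 = 4.505, v̄ = (2.77+2.74)/2 = 2.755 → q = 4.4×4.505×2.755 = 54.61 ft³/s
Panel 6-7: Δb = 15.6 ft, d̄ = (4.66+0.00)/2 = 2.33, v̄ = (2.74+0.00)/2 = 1.37 → q = 15.6×2.33×1.37 = 49.80 ft³/s
Q = Σ q = 463.2 ft³/s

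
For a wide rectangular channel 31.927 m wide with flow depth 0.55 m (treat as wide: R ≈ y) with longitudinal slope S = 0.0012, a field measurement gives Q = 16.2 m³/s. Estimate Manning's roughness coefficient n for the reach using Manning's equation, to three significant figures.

A = b·y = 31.927 × 0.55 = 17.56 m²
Wide channel: R ≈ y = 0.55 m
n = (1/Q)·A·R^(2/3)·S^(1/2) = (1/16.2) × 17.56 × 0.6713 × 0.03464 = 0.02521

0.0252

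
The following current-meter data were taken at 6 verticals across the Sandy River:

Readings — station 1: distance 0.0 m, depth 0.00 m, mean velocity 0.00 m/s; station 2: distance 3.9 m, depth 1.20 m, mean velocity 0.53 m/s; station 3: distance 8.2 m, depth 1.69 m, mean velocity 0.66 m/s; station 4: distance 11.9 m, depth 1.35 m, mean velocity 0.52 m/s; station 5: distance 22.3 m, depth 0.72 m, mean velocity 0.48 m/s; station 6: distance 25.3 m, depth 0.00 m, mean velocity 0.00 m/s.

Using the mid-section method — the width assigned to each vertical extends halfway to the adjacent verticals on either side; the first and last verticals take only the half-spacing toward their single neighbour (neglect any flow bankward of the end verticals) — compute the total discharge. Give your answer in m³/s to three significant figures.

14.3 m³/s

w_2 = (8.2 − 0.0)/2 = 4.1 m; q_2 = 0.53 × 1.20 × 4.1 = 2.608 m³/s
w_3 = (11.9 − 3.9)/2 = 4 m; q_3 = 0.66 × 1.69 × 4 = 4.462 m³/s
w_4 = (22.3 − 8.2)/2 = 7.05 m; q_4 = 0.52 × 1.35 × 7.05 = 4.949 m³/s
w_5 = (25.3 − 11.9)/2 = 6.7 m; q_5 = 0.48 × 0.72 × 6.7 = 2.316 m³/s
Stations 1, 6 contribute zero (depth or velocity is 0).
Q = Σ qᵢ = 14.33 m³/s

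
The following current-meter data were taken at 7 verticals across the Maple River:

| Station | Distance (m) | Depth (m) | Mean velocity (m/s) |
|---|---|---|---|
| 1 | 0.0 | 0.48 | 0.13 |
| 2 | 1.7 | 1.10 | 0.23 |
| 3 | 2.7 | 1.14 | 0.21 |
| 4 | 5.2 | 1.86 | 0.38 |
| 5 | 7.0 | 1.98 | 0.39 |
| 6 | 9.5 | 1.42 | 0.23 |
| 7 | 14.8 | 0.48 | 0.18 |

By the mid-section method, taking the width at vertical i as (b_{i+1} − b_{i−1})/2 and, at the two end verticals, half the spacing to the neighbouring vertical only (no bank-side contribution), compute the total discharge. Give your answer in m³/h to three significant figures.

w_1 = (1.7 − 0.0)/2 = 0.85 m; q_1 = 0.13 × 0.48 × 0.85 = 0.05304 m³/s
w_2 = (2.7 − 0.0)/2 = 1.35 m; q_2 = 0.23 × 1.10 × 1.35 = 0.3416 m³/s
w_3 = (5.2 − 1.7)/2 = 1.75 m; q_3 = 0.21 × 1.14 × 1.75 = 0.4190 m³/s
w_4 = (7.0 − 2.7)/2 = 2.15 m; q_4 = 0.38 × 1.86 × 2.15 = 1.520 m³/s
w_5 = (9.5 − 5.2)/2 = 2.15 m; q_5 = 0.39 × 1.98 × 2.15 = 1.660 m³/s
w_6 = (14.8 − 7.0)/2 = 3.9 m; q_6 = 0.23 × 1.42 × 3.9 = 1.274 m³/s
w_7 = (14.8 − 9.5)/2 = 2.65 m; q_7 = 0.18 × 0.48 × 2.65 = 0.2290 m³/s
Q = Σ qᵢ = 5.496 m³/s
= 5.496 × 3600 = 19790 m³/h

19800 m³/h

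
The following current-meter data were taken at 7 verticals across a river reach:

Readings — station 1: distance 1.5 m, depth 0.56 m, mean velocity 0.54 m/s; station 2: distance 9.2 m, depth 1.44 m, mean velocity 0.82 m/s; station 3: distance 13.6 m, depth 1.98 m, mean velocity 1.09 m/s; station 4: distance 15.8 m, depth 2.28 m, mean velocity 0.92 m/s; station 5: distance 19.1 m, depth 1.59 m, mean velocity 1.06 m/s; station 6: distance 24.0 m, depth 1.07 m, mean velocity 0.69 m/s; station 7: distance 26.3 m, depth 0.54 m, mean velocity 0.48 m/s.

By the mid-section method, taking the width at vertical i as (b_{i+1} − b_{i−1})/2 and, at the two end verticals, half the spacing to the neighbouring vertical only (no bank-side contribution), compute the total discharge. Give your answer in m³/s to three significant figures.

31.1 m³/s

w_1 = (9.2 − 1.5)/2 = 3.85 m; q_1 = 0.54 × 0.56 × 3.85 = 1.164 m³/s
w_2 = (13.6 − 1.5)/2 = 6.05 m; q_2 = 0.82 × 1.44 × 6.05 = 7.144 m³/s
w_3 = (15.8 − 9.2)/2 = 3.3 m; q_3 = 1.09 × 1.98 × 3.3 = 7.122 m³/s
w_4 = (19.1 − 13.6)/2 = 2.75 m; q_4 = 0.92 × 2.28 × 2.75 = 5.768 m³/s
w_5 = (24.0 − 15.8)/2 = 4.1 m; q_5 = 1.06 × 1.59 × 4.1 = 6.910 m³/s
w_6 = (26.3 − 19.1)/2 = 3.6 m; q_6 = 0.69 × 1.07 × 3.6 = 2.658 m³/s
w_7 = (26.3 − 24.0)/2 = 1.15 m; q_7 = 0.48 × 0.54 × 1.15 = 0.2981 m³/s
Q = Σ qᵢ = 31.06 m³/s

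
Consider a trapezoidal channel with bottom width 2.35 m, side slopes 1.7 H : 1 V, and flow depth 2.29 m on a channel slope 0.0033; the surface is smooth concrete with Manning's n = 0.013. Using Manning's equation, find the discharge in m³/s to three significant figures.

A = (b + z·y)·y = (2.35 + 1.7×2.29)×2.29 = 14.30 m²
P = b + 2y√(1+z²) = 2.35 + 2×2.29×√(1+1.7²) = 11.38 m
R = A/P = 14.30/11.38 = 1.256 m
Q = (1/n)·A·R^(2/3)·S^(1/2) = (1/0.013) × 14.30 × 1.256^(2/3) × 0.0033^(1/2) = 73.54 m³/s

73.5 m³/s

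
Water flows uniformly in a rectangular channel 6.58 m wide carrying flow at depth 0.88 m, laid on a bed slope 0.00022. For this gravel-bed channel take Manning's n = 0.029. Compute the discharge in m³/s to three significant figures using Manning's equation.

A = b·y = 6.58 × 0.88 = 5.790 m²
P = b + 2y = 6.58 + 2×0.88 = 8.340 m
R = A/P = 5.790/8.340 = 0.6943 m
Q = (1/n)·A·R^(2/3)·S^(1/2) = (1/0.029) × 5.790 × 0.6943^(2/3) × 0.00022^(1/2) = 2.322 m³/s

2.32 m³/s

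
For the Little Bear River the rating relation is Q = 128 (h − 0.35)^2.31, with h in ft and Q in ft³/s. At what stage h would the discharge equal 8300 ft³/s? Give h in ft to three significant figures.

6.44 ft

h − h₀ = (Q/C)^(1/b) = (8300/128)^(1/2.31) = 6.086 ft
h = 0.35 + 6.086 = 6.436 ft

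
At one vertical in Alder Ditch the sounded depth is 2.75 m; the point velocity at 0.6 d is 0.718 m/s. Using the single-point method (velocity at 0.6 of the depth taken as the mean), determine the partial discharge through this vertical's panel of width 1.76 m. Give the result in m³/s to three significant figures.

v̄ = v₀.₆ = 0.718 m/s
q = v̄ × d × w = 0.7180 × 2.75 × 1.76 = 3.475 m³/s

3.48 m³/s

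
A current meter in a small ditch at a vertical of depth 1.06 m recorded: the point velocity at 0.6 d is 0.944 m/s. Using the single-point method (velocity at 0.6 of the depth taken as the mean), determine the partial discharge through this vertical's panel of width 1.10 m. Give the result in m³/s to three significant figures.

1.10 m³/s

v̄ = v₀.₆ = 0.944 m/s
q = v̄ × d × w = 0.9440 × 1.06 × 1.10 = 1.101 m³/s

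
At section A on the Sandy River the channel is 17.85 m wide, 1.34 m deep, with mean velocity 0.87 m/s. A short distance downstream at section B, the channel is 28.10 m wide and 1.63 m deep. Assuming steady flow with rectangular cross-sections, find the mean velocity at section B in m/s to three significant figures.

Q = A₁V₁ = (17.85×1.34) × 0.87 = 20.81 m³/s
A₂ = 28.10 × 1.63 = 45.80 m²
V₂ = Q/A₂ = 20.81/45.80 = 0.4543 m/s

0.454 m/s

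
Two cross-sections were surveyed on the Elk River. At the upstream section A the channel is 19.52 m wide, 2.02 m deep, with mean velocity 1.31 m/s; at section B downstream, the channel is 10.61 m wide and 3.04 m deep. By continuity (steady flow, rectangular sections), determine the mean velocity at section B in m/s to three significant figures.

1.60 m/s

Q = A₁V₁ = (19.52×2.02) × 1.31 = 51.65 m³/s
A₂ = 10.61 × 3.04 = 32.25 m²
V₂ = Q/A₂ = 51.65/32.25 = 1.601 m/s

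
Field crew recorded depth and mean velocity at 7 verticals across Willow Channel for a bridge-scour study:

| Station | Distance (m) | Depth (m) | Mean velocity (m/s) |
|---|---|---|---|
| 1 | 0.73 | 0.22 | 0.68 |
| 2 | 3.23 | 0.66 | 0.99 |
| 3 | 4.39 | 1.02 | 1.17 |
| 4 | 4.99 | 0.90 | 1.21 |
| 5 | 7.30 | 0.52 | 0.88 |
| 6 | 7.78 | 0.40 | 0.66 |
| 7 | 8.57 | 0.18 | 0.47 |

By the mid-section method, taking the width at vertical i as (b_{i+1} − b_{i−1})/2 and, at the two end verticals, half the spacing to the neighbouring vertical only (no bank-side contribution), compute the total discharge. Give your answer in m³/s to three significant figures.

w_1 = (3.23 − 0.73)/2 = 1.25 m; q_1 = 0.68 × 0.22 × 1.25 = 0.1870 m³/s
w_2 = (4.39 − 0.73)/2 = 1.83 m; q_2 = 0.99 × 0.66 × 1.83 = 1.196 m³/s
w_3 = (4.99 − 3.23)/2 = 0.88 m; q_3 = 1.17 × 1.02 × 0.88 = 1.050 m³/s
w_4 = (7.30 − 4.39)/2 = 1.455 m; q_4 = 1.21 × 0.90 × 1.455 = 1.584 m³/s
w_5 = (7.78 − 4.99)/2 = 1.395 m; q_5 = 0.88 × 0.52 × 1.395 = 0.6384 m³/s
w_6 = (8.57 − 7.30)/2 = 0.635 m; q_6 = 0.66 × 0.40 × 0.635 = 0.1676 m³/s
w_7 = (8.57 − 7.78)/2 = 0.395 m; q_7 = 0.47 × 0.18 × 0.395 = 0.03342 m³/s
Q = Σ qᵢ = 4.857 m³/s

4.86 m³/s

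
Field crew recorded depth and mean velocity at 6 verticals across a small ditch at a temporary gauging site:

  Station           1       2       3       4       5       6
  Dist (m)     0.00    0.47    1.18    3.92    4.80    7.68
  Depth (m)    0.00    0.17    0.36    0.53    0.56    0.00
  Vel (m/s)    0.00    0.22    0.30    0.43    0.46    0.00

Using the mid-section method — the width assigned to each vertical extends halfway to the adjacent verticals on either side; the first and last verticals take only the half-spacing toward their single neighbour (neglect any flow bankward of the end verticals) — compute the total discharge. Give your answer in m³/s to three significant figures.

1.11 m³/s

w_2 = (1.18 − 0.00)/2 = 0.59 m; q_2 = 0.22 × 0.17 × 0.59 = 0.02207 m³/s
w_3 = (3.92 − 0.47)/2 = 1.725 m; q_3 = 0.30 × 0.36 × 1.725 = 0.1863 m³/s
w_4 = (4.80 − 1.18)/2 = 1.81 m; q_4 = 0.43 × 0.53 × 1.81 = 0.4125 m³/s
w_5 = (7.68 − 3.92)/2 = 1.88 m; q_5 = 0.46 × 0.56 × 1.88 = 0.4843 m³/s
Stations 1, 6 contribute zero (depth or velocity is 0).
Q = Σ qᵢ = 1.105 m³/s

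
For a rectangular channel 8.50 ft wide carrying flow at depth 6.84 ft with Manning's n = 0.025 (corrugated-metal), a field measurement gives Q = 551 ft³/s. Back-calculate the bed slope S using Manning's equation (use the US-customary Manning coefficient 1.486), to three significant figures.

0.00703

A = b·y = 8.50 × 6.84 = 58.14 ft²
P = b + 2y = 8.50 + 2×6.84 = 22.18 ft
R = A/P = 58.14/22.18 = 2.621 ft
S = (Q·n / (1.486·A·R^(2/3)))² = (551×0.025 / (1.486×58.14×1.901))² = 0.007034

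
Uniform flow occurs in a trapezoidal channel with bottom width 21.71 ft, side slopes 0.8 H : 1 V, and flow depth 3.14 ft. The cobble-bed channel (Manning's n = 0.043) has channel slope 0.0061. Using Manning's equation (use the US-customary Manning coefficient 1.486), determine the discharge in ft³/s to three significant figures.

A = (b + z·y)·y = (21.71 + 0.8×3.14)×3.14 = 76.06 ft²
P = b + 2y√(1+z²) = 21.71 + 2×3.14×√(1+0.8²) = 29.75 ft
R = A/P = 76.06/29.75 = 2.556 ft
Q = (1.486/n)·A·R^(2/3)·S^(1/2) = (1.486/0.043) × 76.06 × 2.556^(2/3) × 0.0061^(1/2) = 383.8 ft³/s

384 ft³/s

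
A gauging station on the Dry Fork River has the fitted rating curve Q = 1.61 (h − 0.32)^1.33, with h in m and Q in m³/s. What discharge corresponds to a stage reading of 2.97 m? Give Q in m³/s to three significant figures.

5.88 m³/s

Q = 1.61 × (2.97 − 0.32)^1.33 = 1.61 × 2.65^1.33 = 5.885 m³/s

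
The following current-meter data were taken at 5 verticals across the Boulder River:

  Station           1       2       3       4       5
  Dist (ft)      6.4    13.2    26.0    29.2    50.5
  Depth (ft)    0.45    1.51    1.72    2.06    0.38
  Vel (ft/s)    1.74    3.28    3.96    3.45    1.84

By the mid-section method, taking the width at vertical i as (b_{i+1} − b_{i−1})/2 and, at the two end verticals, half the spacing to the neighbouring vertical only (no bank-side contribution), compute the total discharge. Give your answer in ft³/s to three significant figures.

200 ft³/s

w_1 = (13.2 − 6.4)/2 = 3.4 ft; q_1 = 1.74 × 0.45 × 3.4 = 2.662 ft³/s
w_2 = (26.0 − 6.4)/2 = 9.8 ft; q_2 = 3.28 × 1.51 × 9.8 = 48.54 ft³/s
w_3 = (29.2 − 13.2)/2 = 8 ft; q_3 = 3.96 × 1.72 × 8 = 54.49 ft³/s
w_4 = (50.5 − 26.0)/2 = 12.25 ft; q_4 = 3.45 × 2.06 × 12.25 = 87.06 ft³/s
w_5 = (50.5 − 29.2)/2 = 10.65 ft; q_5 = 1.84 × 0.38 × 10.65 = 7.446 ft³/s
Q = Σ qᵢ = 200.2 ft³/s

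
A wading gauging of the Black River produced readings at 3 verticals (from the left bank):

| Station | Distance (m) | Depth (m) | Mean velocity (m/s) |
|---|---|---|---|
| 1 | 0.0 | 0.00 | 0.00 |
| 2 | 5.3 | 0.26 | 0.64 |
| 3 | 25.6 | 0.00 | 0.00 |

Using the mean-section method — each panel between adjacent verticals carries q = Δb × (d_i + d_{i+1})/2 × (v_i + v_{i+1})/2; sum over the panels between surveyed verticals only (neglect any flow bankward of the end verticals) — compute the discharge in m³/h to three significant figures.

3830 m³/h

Panel 1-2: Δb = 5.3 m, d̄ = (0.00+0.26)/2 = 0.13, v̄ = (0.00+0.64)/2 = 0.32 → q = 5.3×0.13×0.32 = 0.2205 m³/s
Panel 2-3: Δb = 20.3 m, d̄ = (0.26+0.00)/2 = 0.13, v̄ = (0.64+0.00)/2 = 0.32 → q = 20.3×0.13×0.32 = 0.8445 m³/s
Q = Σ q = 1.065 m³/s
= 1.065 × 3600 = 3834 m³/h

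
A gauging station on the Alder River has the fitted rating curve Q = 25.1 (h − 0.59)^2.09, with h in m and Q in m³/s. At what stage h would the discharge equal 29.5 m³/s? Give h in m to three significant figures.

h − h₀ = (Q/C)^(1/b) = (29.5/25.1)^(1/2.09) = 1.080 m
h = 0.59 + 1.080 = 1.670 m

1.67 m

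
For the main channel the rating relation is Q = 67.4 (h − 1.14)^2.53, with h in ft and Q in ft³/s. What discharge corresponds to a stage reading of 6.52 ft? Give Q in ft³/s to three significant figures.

Q = 67.4 × (6.52 − 1.14)^2.53 = 67.4 × 5.38^2.53 = 4759 ft³/s

4760 ft³/s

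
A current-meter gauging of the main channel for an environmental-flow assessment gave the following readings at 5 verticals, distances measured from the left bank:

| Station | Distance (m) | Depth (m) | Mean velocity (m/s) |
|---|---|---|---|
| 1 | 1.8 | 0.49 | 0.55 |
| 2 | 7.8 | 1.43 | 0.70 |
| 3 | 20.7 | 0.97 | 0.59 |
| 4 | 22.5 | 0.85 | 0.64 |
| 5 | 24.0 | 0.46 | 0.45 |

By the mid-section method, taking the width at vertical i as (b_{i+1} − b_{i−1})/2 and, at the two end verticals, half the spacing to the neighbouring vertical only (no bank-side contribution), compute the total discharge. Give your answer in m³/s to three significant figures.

w_1 = (7.8 − 1.8)/2 = 3 m; q_1 = 0.55 × 0.49 × 3 = 0.8085 m³/s
w_2 = (20.7 − 1.8)/2 = 9.45 m; q_2 = 0.70 × 1.43 × 9.45 = 9.459 m³/s
w_3 = (22.5 − 7.8)/2 = 7.35 m; q_3 = 0.59 × 0.97 × 7.35 = 4.206 m³/s
w_4 = (24.0 − 20.7)/2 = 1.65 m; q_4 = 0.64 × 0.85 × 1.65 = 0.8976 m³/s
w_5 = (24.0 − 22.5)/2 = 0.75 m; q_5 = 0.45 × 0.46 × 0.75 = 0.1553 m³/s
Q = Σ qᵢ = 15.53 m³/s

15.5 m³/s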